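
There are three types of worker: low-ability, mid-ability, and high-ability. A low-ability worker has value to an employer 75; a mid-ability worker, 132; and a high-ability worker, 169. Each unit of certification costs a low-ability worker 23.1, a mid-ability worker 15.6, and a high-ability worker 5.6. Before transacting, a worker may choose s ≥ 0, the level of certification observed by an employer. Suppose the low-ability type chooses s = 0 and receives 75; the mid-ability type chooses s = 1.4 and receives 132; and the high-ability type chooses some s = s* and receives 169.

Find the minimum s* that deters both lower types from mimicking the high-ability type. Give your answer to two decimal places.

Low-ability type (on-path payoff 75) won't mimic when 75 ≥ 169 − 23.1·s*, i.e. s* ≥ 4.07.
Mid-ability type (on-path payoff 132 − 15.6×1.4 = 110.16) won't mimic when 110.16 ≥ 169 − 15.6·s*, i.e. s* ≥ 3.77.
Both must hold, so s* = max(4.07, 3.77) = 4.07. The low-ability type's constraint binds.

4.07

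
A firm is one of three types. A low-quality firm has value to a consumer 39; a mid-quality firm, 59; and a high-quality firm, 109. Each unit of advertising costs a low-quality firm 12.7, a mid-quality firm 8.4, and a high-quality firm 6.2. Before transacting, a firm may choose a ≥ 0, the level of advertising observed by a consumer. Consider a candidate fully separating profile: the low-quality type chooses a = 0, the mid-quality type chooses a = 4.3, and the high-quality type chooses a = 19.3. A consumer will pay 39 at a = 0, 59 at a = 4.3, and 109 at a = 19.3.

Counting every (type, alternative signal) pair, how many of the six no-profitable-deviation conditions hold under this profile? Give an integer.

3

High-quality (own payoff 109 − 6.2×19.3 = -10.66): to a=0 gives 39 → profitable ✗; to a=4.3 gives 59 − 6.2×4.3 = 32.34 → profitable ✗.
Mid-quality (own payoff 59 − 8.4×4.3 = 22.88): to a=0 gives 39 → profitable ✗; to a=19.3 gives 109 − 8.4×19.3 = -53.12 → no gain ✓.
Low-quality (own payoff 39): to a=4.3 gives 59 − 12.7×4.3 = 4.39 → no gain ✓; to a=19.3 gives 109 − 12.7×19.3 = -136.11 → no gain ✓.
3 of the 6 constraints hold; not an equilibrium.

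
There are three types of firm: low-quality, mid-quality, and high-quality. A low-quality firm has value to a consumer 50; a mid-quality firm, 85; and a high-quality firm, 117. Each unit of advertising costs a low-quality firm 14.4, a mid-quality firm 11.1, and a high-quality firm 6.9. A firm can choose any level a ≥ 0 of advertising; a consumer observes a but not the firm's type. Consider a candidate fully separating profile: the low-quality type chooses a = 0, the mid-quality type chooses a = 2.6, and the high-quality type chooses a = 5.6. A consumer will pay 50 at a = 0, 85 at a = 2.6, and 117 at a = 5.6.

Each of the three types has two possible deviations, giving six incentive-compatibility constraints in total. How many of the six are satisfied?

6

High-quality (own payoff 117 − 6.9×5.6 = 78.36): to a=0 gives 50 → no gain ✓; to a=2.6 gives 85 − 6.9×2.6 = 67.06 → no gain ✓.
Low-quality (own payoff 50): to a=2.6 gives 85 − 14.4×2.6 = 47.56 → no gain ✓; to a=5.6 gives 117 − 14.4×5.6 = 36.36 → no gain ✓.
Mid-quality (own payoff 85 − 11.1×2.6 = 56.14): to a=0 gives 50 → no gain ✓; to a=5.6 gives 117 − 11.1×5.6 = 54.84 → no gain ✓.
6 of the 6 constraints hold; this profile is a separating equilibrium.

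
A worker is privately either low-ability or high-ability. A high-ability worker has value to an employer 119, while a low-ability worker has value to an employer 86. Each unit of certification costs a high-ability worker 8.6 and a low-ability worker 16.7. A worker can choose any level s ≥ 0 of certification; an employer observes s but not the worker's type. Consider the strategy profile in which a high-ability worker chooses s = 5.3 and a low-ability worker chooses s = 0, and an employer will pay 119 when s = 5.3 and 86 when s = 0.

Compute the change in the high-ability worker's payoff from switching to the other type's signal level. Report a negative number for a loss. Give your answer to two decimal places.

12.58

Playing s = 5.3 the high-ability worker receives 119 − 8.6 × 5.3 = 73.42.
Deviating to s = 0 yields 86 instead.
Gain from deviating: 86 − 73.42 = 12.58.
The gain is positive, so the high-ability type's incentive-compatibility constraint is violated — this profile is not a separating equilibrium.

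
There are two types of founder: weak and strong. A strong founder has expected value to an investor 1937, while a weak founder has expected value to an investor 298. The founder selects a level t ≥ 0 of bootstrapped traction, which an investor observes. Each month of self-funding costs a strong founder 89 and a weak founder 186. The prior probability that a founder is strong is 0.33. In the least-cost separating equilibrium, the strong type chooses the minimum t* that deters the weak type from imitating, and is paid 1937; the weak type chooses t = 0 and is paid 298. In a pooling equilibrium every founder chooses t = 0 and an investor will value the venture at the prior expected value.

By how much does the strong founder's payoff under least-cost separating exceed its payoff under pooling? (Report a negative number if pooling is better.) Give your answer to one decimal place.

Least-cost separating signal: t* solves 298 = 1937 − 186·t*, so t* = (1937 − 298)/186 ≈ 8.8118.
Strong type's separating payoff: 1937 − 89 × t* = 1937 − 89 × (1937 − 298)/186 = 1937 − 145871/186 ≈ 1152.747.
Pooling payoff: 0.33 × 1937 + 0.67 × 298 = 838.87.
Difference: 1152.747 − 838.87 = 313.877, i.e. 313.9 to one decimal place.
The strong type prefers to separate.

313.9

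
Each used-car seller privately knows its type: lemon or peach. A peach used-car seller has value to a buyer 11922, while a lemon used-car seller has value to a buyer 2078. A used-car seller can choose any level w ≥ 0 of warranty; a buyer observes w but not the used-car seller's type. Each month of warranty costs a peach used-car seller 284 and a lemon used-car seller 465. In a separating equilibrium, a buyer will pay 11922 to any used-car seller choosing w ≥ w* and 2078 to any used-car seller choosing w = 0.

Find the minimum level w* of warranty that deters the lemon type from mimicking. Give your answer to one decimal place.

A lemon used-car seller choosing w = 0 receives 2078.
Imitating at w* instead would pay 11922 at cost 465·w*, netting 11922 − 465·w*.
Indifference: 2078 = 11922 − 465·w*, so w* = (11922 − 2078) / 465 ≈ 21.2.
At w* the lemon type's incentive constraint just binds; the peach type strictly prefers w* since its per-unit cost is lower.

21.2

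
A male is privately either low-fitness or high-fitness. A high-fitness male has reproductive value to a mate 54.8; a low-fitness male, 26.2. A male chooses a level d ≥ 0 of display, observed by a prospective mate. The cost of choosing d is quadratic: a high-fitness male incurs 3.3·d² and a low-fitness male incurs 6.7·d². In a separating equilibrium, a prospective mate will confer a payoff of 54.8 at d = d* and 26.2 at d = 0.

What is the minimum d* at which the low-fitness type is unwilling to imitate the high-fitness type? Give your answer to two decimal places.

2.07

The low-fitness type at d = 0 receives 26.2; imitating at d* yields 54.8 − 6.7·d*².
Indifference: 26.2 = 54.8 − 6.7·d*², so d*² = (54.8 − 26.2) / 6.7 ≈ 4.2687.
d* = √4.2687 ≈ 2.07.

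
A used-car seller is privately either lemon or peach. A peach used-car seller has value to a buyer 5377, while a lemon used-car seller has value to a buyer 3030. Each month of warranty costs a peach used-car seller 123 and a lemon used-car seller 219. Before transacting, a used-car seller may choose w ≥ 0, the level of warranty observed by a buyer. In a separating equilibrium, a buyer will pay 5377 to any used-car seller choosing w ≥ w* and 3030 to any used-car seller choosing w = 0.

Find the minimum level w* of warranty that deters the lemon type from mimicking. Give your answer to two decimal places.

A lemon used-car seller choosing w = 0 receives 3030.
Imitating at w* instead would pay 5377 at cost 219·w*, netting 5377 − 219·w*.
Indifference: 3030 = 5377 − 219·w*, so w* = (5377 − 3030) / 219 ≈ 10.72.
At w* the lemon type's incentive constraint just binds; the peach type strictly prefers w* since its per-unit cost is lower.

10.72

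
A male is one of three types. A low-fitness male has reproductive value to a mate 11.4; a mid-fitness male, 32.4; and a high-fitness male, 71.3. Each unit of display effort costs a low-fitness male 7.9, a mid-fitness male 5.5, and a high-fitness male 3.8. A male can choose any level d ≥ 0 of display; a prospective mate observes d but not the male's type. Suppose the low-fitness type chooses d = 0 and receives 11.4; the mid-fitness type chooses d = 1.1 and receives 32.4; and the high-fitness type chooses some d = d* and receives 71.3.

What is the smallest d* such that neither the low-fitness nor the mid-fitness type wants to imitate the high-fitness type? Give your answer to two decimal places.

Mid-fitness type (on-path payoff 32.4 − 5.5×1.1 = 26.35) won't mimic when 26.35 ≥ 71.3 − 5.5·d*, i.e. d* ≥ 8.17.
Low-fitness type (on-path payoff 11.4) won't mimic when 11.4 ≥ 71.3 − 7.9·d*, i.e. d* ≥ 7.58.
Both must hold, so d* = max(7.58, 8.17) = 8.17. The mid-fitness type's constraint binds.

8.17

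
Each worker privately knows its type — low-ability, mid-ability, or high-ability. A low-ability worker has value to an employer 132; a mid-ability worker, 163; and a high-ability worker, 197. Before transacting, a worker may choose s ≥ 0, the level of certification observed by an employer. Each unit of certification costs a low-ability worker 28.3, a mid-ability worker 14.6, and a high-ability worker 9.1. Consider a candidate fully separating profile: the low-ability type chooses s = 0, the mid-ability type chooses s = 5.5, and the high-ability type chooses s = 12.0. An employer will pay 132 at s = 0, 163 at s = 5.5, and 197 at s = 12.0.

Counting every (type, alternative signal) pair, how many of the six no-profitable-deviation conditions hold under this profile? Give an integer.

3

High-ability (own payoff 197 − 9.1×12.0 = 87.8): to s=0 gives 132 → profitable ✗; to s=5.5 gives 163 − 9.1×5.5 = 112.95 → profitable ✗.
Low-ability (own payoff 132): to s=5.5 gives 163 − 28.3×5.5 = 7.35 → no gain ✓; to s=12.0 gives 197 − 28.3×12.0 = -142.6 → no gain ✓.
Mid-ability (own payoff 163 − 14.6×5.5 = 82.7): to s=0 gives 132 → profitable ✗; to s=12.0 gives 197 − 14.6×12.0 = 21.8 → no gain ✓.
3 of the 6 constraints hold; not an equilibrium.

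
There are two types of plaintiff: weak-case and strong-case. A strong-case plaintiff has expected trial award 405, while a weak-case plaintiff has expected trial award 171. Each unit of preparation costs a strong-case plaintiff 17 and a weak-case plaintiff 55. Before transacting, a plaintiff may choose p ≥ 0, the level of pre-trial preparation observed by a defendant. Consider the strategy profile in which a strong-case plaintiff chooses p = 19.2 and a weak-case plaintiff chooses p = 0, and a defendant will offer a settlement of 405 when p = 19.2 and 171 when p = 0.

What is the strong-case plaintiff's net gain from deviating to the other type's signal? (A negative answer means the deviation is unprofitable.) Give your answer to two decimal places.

Playing p = 19.2 the strong-case plaintiff receives 405 − 17 × 19.2 = 78.6.
Deviating to p = 0 yields 171 instead.
Gain from deviating: 171 − 78.6 = 92.40.
The gain is positive, so the strong-case type's incentive-compatibility constraint is violated — this profile is not a separating equilibrium.

92.40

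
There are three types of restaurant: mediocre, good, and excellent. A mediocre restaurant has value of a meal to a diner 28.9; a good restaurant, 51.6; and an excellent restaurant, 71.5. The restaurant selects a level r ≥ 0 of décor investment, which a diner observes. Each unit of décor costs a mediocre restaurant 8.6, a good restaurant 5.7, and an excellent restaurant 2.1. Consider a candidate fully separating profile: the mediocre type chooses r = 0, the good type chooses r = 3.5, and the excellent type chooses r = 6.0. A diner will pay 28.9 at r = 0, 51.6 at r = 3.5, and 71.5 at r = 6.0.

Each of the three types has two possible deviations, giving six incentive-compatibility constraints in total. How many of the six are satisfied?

5

Good (own payoff 51.6 − 5.7×3.5 = 31.65): to r=0 gives 28.9 → no gain ✓; to r=6.0 gives 71.5 − 5.7×6.0 = 37.3 → profitable ✗.
Excellent (own payoff 71.5 − 2.1×6.0 = 58.9): to r=0 gives 28.9 → no gain ✓; to r=3.5 gives 51.6 − 2.1×3.5 = 44.25 → no gain ✓.
Mediocre (own payoff 28.9): to r=3.5 gives 51.6 − 8.6×3.5 = 21.5 → no gain ✓; to r=6.0 gives 71.5 − 8.6×6.0 = 19.9 → no gain ✓.
5 of the 6 constraints hold; not an equilibrium.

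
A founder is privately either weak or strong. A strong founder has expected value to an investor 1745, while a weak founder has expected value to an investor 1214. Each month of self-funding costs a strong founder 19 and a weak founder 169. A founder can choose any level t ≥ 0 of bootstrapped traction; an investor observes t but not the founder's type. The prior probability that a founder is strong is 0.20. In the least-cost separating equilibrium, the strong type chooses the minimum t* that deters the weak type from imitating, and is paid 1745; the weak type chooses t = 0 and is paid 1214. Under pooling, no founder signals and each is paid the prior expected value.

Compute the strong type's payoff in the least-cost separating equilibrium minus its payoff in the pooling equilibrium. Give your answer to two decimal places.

Least-cost separating signal: t* solves 1214 = 1745 − 169·t*, so t* = (1745 − 1214)/169 ≈ 3.1420.
Strong type's separating payoff: 1745 − 19 × t* = 1745 − 19 × (1745 − 1214)/169 = 1745 − 10089/169 ≈ 1685.3018.
Pooling payoff: 0.20 × 1745 + 0.80 × 1214 = 1320.2.
Difference: 1685.3018 − 1320.2 = 365.1018, i.e. 365.10 to two decimal places.
The strong type prefers to separate.

365.10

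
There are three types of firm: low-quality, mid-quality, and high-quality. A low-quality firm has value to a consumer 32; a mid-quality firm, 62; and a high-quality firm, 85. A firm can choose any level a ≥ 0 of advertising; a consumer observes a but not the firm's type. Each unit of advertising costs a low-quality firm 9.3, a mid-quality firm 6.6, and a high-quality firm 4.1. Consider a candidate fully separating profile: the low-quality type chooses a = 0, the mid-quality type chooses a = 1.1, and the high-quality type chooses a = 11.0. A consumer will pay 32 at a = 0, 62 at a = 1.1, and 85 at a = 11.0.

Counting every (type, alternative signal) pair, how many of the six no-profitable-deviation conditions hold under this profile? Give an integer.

4

Low-quality (own payoff 32): to a=1.1 gives 62 − 9.3×1.1 = 51.77 → profitable ✗; to a=11.0 gives 85 − 9.3×11.0 = -17.3 → no gain ✓.
High-quality (own payoff 85 − 4.1×11.0 = 39.9): to a=0 gives 32 → no gain ✓; to a=1.1 gives 62 − 4.1×1.1 = 57.49 → profitable ✗.
Mid-quality (own payoff 62 − 6.6×1.1 = 54.74): to a=0 gives 32 → no gain ✓; to a=11.0 gives 85 − 6.6×11.0 = 12.4 → no gain ✓.
4 of the 6 constraints hold; not an equilibrium.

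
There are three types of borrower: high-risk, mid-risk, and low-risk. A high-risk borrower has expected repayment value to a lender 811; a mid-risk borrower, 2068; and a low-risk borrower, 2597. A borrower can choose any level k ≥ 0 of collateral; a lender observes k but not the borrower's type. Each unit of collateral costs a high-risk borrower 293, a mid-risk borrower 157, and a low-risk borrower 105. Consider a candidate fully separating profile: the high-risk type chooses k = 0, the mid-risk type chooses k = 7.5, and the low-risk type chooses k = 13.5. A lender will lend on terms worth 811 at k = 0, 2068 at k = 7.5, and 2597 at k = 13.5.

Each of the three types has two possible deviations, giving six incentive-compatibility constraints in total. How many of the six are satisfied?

Mid-risk (own payoff 2068 − 157×7.5 = 890.5): to k=0 gives 811 → no gain ✓; to k=13.5 gives 2597 − 157×13.5 = 477.5 → no gain ✓.
High-risk (own payoff 811): to k=7.5 gives 2068 − 293×7.5 = -129.5 → no gain ✓; to k=13.5 gives 2597 − 293×13.5 = -1358.5 → no gain ✓.
Low-risk (own payoff 2597 − 105×13.5 = 1179.5): to k=0 gives 811 → no gain ✓; to k=7.5 gives 2068 − 105×7.5 = 1280.5 → profitable ✗.
5 of the 6 constraints hold; not an equilibrium.

5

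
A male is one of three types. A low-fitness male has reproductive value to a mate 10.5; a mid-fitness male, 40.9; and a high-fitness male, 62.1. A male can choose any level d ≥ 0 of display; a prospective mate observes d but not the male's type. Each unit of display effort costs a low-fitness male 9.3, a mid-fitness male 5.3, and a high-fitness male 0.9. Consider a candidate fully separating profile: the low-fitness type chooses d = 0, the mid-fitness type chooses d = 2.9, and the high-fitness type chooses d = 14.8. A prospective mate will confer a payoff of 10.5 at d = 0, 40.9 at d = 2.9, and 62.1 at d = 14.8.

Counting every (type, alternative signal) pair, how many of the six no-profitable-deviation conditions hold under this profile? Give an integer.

Low-fitness (own payoff 10.5): to d=2.9 gives 40.9 − 9.3×2.9 = 13.93 → profitable ✗; to d=14.8 gives 62.1 − 9.3×14.8 = -75.54 → no gain ✓.
Mid-fitness (own payoff 40.9 − 5.3×2.9 = 25.53): to d=0 gives 10.5 → no gain ✓; to d=14.8 gives 62.1 − 5.3×14.8 = -16.34 → no gain ✓.
High-fitness (own payoff 62.1 − 0.9×14.8 = 48.78): to d=0 gives 10.5 → no gain ✓; to d=2.9 gives 40.9 − 0.9×2.9 = 38.29 → no gain ✓.
5 of the 6 constraints hold; not an equilibrium.

5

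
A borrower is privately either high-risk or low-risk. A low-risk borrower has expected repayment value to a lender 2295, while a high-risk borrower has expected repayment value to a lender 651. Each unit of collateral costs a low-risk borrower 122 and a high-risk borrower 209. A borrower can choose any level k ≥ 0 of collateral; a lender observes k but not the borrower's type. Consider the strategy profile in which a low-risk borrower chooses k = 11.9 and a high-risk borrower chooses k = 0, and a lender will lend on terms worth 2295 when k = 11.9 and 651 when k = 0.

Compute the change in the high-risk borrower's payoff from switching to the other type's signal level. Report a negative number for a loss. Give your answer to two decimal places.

-843.10

Playing k = 0 the high-risk borrower receives 651.
Deviating to k = 11.9 brings payment 2295 at cost 209 × 11.9 = 2487.1, netting -192.1.
Gain from deviating: -192.1 − 651 = -843.10.
The gain is negative, so the high-risk type's incentive-compatibility constraint is satisfied.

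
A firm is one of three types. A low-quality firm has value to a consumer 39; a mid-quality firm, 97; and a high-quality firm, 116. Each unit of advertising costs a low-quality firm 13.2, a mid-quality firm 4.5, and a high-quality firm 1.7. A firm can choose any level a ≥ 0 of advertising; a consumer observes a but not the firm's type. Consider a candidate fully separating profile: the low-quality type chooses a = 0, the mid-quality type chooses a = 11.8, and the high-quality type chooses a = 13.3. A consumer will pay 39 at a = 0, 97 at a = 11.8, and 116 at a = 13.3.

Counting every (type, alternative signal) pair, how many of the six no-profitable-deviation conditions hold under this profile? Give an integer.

Low-quality (own payoff 39): to a=11.8 gives 97 − 13.2×11.8 = -58.76 → no gain ✓; to a=13.3 gives 116 − 13.2×13.3 = -59.56 → no gain ✓.
Mid-quality (own payoff 97 − 4.5×11.8 = 43.9): to a=0 gives 39 → no gain ✓; to a=13.3 gives 116 − 4.5×13.3 = 56.15 → profitable ✗.
High-quality (own payoff 116 − 1.7×13.3 = 93.39): to a=0 gives 39 → no gain ✓; to a=11.8 gives 97 − 1.7×11.8 = 76.94 → no gain ✓.
5 of the 6 constraints hold; not an equilibrium.

5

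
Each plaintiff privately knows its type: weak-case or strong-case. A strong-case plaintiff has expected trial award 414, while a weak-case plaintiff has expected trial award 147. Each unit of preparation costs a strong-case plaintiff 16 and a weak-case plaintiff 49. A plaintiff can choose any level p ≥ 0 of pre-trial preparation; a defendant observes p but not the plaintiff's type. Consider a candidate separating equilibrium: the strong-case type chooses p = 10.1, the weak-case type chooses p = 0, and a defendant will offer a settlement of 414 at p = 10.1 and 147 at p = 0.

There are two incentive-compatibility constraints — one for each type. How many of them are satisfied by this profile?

2

Weak-case type: stay at 0 → 147; mimic → 414 − 49 × 10.1 = -80.9. IC holds (147 ≥ -80.9).
Strong-case type: signal → 414 − 16 × 10.1 = 252.4; deviate to 0 → 147. IC holds (252.4 ≥ 147).
2 of 2 constraints hold, so this is a separating equilibrium.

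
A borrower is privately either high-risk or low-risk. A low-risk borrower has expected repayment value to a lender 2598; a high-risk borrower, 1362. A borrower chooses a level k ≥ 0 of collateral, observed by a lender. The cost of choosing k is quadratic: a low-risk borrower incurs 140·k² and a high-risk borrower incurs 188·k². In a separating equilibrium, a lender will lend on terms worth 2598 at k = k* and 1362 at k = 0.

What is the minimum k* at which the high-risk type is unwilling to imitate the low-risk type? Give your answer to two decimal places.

2.56

The high-risk type at k = 0 receives 1362; imitating at k* yields 2598 − 188·k*².
Indifference: 1362 = 2598 − 188·k*², so k*² = (2598 − 1362) / 188 ≈ 6.5745.
k* = √6.5745 ≈ 2.56.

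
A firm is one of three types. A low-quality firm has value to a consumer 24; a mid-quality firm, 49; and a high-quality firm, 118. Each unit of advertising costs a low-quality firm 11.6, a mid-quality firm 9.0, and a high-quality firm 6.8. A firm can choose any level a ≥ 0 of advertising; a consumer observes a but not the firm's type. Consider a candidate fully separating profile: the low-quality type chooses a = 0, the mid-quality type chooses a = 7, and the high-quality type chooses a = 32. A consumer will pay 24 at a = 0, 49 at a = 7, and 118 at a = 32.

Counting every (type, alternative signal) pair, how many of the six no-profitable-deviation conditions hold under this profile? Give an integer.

Mid-quality (own payoff 49 − 9.0×7 = -14): to a=0 gives 24 → profitable ✗; to a=32 gives 118 − 9.0×32 = -170 → no gain ✓.
High-quality (own payoff 118 − 6.8×32 = -99.6): to a=0 gives 24 → profitable ✗; to a=7 gives 49 − 6.8×7 = 1.4 → profitable ✗.
Low-quality (own payoff 24): to a=7 gives 49 − 11.6×7 = -32.2 → no gain ✓; to a=32 gives 118 − 11.6×32 = -253.2 → no gain ✓.
3 of the 6 constraints hold; not an equilibrium.

3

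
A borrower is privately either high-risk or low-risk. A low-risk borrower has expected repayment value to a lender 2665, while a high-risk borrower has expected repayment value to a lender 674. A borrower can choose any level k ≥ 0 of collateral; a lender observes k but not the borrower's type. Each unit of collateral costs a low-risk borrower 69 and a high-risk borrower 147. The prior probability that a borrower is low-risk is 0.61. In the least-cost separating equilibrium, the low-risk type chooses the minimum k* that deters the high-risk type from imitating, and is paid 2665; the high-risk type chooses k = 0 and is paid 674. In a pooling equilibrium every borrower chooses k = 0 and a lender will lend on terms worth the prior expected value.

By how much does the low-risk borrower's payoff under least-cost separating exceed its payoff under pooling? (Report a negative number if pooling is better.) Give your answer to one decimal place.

Least-cost separating signal: k* solves 674 = 2665 − 147·k*, so k* = (2665 − 674)/147 ≈ 13.5442.
Low-risk type's separating payoff: 2665 − 69 × k* = 2665 − 69 × (2665 − 674)/147 = 2665 − 137379/147 ≈ 1730.449.
Pooling payoff: 0.61 × 2665 + 0.39 × 674 = 1888.51.
Difference: 1730.449 − 1888.51 = -158.061, i.e. -158.1 to one decimal place.
The low-risk type would prefer the pooling outcome.

-158.1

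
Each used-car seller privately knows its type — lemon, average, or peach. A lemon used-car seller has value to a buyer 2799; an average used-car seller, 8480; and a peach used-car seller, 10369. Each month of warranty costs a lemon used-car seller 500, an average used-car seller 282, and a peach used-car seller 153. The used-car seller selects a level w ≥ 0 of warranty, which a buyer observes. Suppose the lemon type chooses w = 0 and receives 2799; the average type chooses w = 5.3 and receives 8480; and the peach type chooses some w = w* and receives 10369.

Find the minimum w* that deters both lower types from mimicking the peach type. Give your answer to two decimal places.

Lemon type (on-path payoff 2799) won't mimic when 2799 ≥ 10369 − 500·w*, i.e. w* ≥ 15.14.
Average type (on-path payoff 8480 − 282×5.3 = 6985.4) won't mimic when 6985.4 ≥ 10369 − 282·w*, i.e. w* ≥ 12.00.
Both must hold, so w* = max(15.14, 12.00) = 15.14. The lemon type's constraint binds.

15.14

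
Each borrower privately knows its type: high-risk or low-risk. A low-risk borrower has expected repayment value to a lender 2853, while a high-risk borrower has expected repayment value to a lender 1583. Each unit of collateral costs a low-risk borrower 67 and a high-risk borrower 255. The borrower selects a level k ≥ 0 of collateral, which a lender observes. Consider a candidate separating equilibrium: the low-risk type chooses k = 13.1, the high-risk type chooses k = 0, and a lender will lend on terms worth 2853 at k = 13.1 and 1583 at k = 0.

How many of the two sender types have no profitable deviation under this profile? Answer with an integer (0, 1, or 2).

High-risk type: stay at 0 → 1583; mimic → 2853 − 255 × 13.1 = -487.5. IC holds (1583 ≥ -487.5).
Low-risk type: signal → 2853 − 67 × 13.1 = 1975.3; deviate to 0 → 1583. IC holds (1975.3 ≥ 1583).
2 of 2 constraints hold, so this is a separating equilibrium.

2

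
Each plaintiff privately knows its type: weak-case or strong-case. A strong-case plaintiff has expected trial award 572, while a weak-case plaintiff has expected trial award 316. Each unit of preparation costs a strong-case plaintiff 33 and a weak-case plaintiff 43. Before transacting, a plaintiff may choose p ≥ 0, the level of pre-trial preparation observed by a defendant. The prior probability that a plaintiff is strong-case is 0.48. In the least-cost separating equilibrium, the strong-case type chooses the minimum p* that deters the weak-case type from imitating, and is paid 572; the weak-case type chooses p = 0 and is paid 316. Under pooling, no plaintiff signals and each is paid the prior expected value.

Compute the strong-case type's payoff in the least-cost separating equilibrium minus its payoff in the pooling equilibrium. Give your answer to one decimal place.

Least-cost separating signal: p* solves 316 = 572 − 43·p*, so p* = (572 − 316)/43 ≈ 5.9535.
Strong-case type's separating payoff: 572 − 33 × p* = 572 − 33 × (572 − 316)/43 = 572 − 8448/43 ≈ 375.535.
Pooling payoff: 0.48 × 572 + 0.52 × 316 = 438.88.
Difference: 375.535 − 438.88 = -63.345, i.e. -63.3 to one decimal place.
The strong-case type would prefer the pooling outcome.

-63.3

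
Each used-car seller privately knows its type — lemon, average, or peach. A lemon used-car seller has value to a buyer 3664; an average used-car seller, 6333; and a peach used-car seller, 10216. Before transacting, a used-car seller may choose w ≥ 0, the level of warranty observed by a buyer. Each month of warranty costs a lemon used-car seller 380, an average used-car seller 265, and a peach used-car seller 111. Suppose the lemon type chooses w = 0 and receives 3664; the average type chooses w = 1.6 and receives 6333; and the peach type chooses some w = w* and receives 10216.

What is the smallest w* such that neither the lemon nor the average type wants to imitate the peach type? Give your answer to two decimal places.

17.24

Average type (on-path payoff 6333 − 265×1.6 = 5909) won't mimic when 5909 ≥ 10216 − 265·w*, i.e. w* ≥ 16.25.
Lemon type (on-path payoff 3664) won't mimic when 3664 ≥ 10216 − 380·w*, i.e. w* ≥ 17.24.
Both must hold, so w* = max(17.24, 16.25) = 17.24. The lemon type's constraint binds.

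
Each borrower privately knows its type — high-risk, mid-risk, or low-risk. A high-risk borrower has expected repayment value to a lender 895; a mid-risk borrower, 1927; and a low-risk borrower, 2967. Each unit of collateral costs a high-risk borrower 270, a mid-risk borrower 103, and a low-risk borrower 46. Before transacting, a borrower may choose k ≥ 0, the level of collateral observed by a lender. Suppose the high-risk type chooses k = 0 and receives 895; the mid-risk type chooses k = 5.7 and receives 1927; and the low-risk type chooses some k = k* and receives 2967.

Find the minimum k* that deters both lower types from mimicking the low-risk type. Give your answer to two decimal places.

15.80

High-risk type (on-path payoff 895) won't mimic when 895 ≥ 2967 − 270·k*, i.e. k* ≥ 7.67.
Mid-risk type (on-path payoff 1927 − 103×5.7 = 1339.9) won't mimic when 1339.9 ≥ 2967 − 103·k*, i.e. k* ≥ 15.80.
Both must hold, so k* = max(7.67, 15.80) = 15.80. The mid-risk type's constraint binds.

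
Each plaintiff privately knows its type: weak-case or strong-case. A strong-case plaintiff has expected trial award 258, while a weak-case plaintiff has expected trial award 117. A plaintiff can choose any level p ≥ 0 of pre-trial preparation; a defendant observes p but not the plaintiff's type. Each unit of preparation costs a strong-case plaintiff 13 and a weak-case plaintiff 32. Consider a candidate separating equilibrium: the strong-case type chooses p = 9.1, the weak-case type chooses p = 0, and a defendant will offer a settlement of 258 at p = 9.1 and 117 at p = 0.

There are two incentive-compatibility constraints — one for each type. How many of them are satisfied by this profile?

Weak-case type: stay at 0 → 117; mimic → 258 − 32 × 9.1 = -33.2. IC holds (117 ≥ -33.2).
Strong-case type: signal → 258 − 13 × 9.1 = 139.7; deviate to 0 → 117. IC holds (139.7 ≥ 117).
2 of 2 constraints hold, so this is a separating equilibrium.

2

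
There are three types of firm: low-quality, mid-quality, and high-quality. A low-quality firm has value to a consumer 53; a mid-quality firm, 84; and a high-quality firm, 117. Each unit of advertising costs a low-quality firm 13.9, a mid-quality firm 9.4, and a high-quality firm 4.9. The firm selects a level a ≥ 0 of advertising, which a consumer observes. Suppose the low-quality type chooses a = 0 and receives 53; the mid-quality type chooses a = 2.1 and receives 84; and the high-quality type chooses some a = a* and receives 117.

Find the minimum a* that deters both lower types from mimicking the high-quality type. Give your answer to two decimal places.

5.61

Low-quality type (on-path payoff 53) won't mimic when 53 ≥ 117 − 13.9·a*, i.e. a* ≥ 4.60.
Mid-quality type (on-path payoff 84 − 9.4×2.1 = 64.26) won't mimic when 64.26 ≥ 117 − 9.4·a*, i.e. a* ≥ 5.61.
Both must hold, so a* = max(4.60, 5.61) = 5.61. The mid-quality type's constraint binds.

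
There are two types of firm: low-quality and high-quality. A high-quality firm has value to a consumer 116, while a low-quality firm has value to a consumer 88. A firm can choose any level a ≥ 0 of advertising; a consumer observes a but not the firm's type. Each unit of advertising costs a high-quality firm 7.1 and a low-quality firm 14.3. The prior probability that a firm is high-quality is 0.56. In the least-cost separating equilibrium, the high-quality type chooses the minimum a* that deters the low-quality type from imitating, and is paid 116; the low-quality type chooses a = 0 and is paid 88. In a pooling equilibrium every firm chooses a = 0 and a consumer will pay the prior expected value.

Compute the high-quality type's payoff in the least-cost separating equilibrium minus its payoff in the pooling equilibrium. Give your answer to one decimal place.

-1.6

Least-cost separating signal: a* solves 88 = 116 − 14.3·a*, so a* = (116 − 88)/14.3 ≈ 1.9580.
High-quality type's separating payoff: 116 − 7.1 × a* = 116 − 7.1 × (116 − 88)/14.3 = 116 − 198.8/14.3 ≈ 102.098.
Pooling payoff: 0.56 × 116 + 0.44 × 88 = 103.68.
Difference: 102.098 − 103.68 = -1.582, i.e. -1.6 to one decimal place.
The high-quality type would prefer the pooling outcome.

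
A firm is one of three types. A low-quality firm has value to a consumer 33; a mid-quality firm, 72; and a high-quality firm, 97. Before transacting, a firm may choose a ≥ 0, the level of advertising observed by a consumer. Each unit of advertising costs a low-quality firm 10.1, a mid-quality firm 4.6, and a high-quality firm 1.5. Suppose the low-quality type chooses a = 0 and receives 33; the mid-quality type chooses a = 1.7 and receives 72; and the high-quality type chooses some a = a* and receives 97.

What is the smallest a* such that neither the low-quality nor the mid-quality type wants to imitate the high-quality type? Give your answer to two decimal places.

Low-quality type (on-path payoff 33) won't mimic when 33 ≥ 97 − 10.1·a*, i.e. a* ≥ 6.34.
Mid-quality type (on-path payoff 72 − 4.6×1.7 = 64.18) won't mimic when 64.18 ≥ 97 − 4.6·a*, i.e. a* ≥ 7.13.
Both must hold, so a* = max(6.34, 7.13) = 7.13. The mid-quality type's constraint binds.

7.13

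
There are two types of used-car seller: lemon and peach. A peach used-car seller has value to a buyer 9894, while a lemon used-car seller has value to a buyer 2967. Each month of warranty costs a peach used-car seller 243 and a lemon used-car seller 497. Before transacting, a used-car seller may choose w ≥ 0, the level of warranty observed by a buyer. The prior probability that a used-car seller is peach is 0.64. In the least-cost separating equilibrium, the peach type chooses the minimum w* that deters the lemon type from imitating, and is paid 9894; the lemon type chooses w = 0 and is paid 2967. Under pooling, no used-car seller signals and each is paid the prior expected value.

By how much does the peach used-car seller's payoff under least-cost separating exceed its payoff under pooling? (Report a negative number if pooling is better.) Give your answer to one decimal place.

Least-cost separating signal: w* solves 2967 = 9894 − 497·w*, so w* = (9894 − 2967)/497 ≈ 13.9376.
Peach type's separating payoff: 9894 − 243 × w* = 9894 − 243 × (9894 − 2967)/497 = 9894 − 1683261/497 ≈ 6507.157.
Pooling payoff: 0.64 × 9894 + 0.36 × 2967 = 7400.28.
Difference: 6507.157 − 7400.28 = -893.123, i.e. -893.1 to one decimal place.
The peach type would prefer the pooling outcome.

-893.1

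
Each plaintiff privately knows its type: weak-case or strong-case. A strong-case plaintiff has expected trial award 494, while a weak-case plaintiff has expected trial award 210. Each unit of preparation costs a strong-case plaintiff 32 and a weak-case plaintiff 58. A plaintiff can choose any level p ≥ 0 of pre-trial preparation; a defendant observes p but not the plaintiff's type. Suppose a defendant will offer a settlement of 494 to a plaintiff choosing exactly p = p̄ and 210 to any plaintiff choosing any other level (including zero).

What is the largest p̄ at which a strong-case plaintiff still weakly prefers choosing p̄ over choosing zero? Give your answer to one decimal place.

Choosing p̄ yields the strong-case type 494 − 32·p̄; choosing zero yields 210.
The strong-case type is indifferent at 494 − 32·p̄ = 210, i.e. p̄ = (494 − 210) / 32 ≈ 8.9.
For any p̄ above 8.9 the strong-case type would rather pool at zero, so separation collapses.

8.9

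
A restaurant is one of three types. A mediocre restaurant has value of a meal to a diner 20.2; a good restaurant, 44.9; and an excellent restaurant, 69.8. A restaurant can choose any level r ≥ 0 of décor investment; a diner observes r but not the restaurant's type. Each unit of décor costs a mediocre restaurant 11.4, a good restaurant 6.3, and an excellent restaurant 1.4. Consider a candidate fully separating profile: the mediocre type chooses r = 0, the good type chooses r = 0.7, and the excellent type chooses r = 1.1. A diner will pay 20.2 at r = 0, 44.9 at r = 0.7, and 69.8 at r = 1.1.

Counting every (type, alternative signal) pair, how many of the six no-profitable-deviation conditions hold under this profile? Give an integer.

3

Good (own payoff 44.9 − 6.3×0.7 = 40.49): to r=0 gives 20.2 → no gain ✓; to r=1.1 gives 69.8 − 6.3×1.1 = 62.87 → profitable ✗.
Mediocre (own payoff 20.2): to r=0.7 gives 44.9 − 11.4×0.7 = 36.92 → profitable ✗; to r=1.1 gives 69.8 − 11.4×1.1 = 57.26 → profitable ✗.
Excellent (own payoff 69.8 − 1.4×1.1 = 68.26): to r=0 gives 20.2 → no gain ✓; to r=0.7 gives 44.9 − 1.4×0.7 = 43.92 → no gain ✓.
3 of the 6 constraints hold; not an equilibrium.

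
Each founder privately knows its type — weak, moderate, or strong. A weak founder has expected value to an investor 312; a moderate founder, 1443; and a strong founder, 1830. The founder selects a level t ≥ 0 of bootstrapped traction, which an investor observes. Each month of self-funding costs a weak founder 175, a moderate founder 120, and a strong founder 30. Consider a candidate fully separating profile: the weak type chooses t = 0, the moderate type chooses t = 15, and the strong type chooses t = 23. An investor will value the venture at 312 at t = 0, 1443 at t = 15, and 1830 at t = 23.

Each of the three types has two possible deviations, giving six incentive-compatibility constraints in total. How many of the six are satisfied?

Strong (own payoff 1830 − 30×23 = 1140): to t=0 gives 312 → no gain ✓; to t=15 gives 1443 − 30×15 = 993 → no gain ✓.
Moderate (own payoff 1443 − 120×15 = -357): to t=0 gives 312 → profitable ✗; to t=23 gives 1830 − 120×23 = -930 → no gain ✓.
Weak (own payoff 312): to t=15 gives 1443 − 175×15 = -1182 → no gain ✓; to t=23 gives 1830 − 175×23 = -2195 → no gain ✓.
5 of the 6 constraints hold; not an equilibrium.

5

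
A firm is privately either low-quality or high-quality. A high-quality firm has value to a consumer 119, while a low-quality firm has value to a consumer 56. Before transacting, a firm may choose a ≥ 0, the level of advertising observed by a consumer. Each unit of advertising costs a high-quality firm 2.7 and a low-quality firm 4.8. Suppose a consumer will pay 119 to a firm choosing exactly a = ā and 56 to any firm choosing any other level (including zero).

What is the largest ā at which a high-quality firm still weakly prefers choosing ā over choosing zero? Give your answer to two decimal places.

Choosing ā yields the high-quality type 119 − 2.7·ā; choosing zero yields 56.
The high-quality type is indifferent at 119 − 2.7·ā = 56, i.e. ā = (119 − 56) / 2.7 ≈ 23.33.
For any ā above 23.33 the high-quality type would rather pool at zero, so separation collapses.

23.33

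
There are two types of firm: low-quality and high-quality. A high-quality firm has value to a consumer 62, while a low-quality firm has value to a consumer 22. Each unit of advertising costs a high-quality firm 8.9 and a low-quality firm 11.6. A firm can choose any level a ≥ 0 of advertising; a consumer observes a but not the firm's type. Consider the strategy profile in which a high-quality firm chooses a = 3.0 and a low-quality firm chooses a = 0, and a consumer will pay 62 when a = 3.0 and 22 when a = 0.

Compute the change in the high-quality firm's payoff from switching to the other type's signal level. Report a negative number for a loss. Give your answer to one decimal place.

-13.3

Playing a = 3.0 the high-quality firm receives 62 − 8.9 × 3.0 = 35.3.
Deviating to a = 0 yields 22 instead.
Gain from deviating: 22 − 35.3 = -13.3.
The gain is negative, so the high-quality type's incentive-compatibility constraint is satisfied.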